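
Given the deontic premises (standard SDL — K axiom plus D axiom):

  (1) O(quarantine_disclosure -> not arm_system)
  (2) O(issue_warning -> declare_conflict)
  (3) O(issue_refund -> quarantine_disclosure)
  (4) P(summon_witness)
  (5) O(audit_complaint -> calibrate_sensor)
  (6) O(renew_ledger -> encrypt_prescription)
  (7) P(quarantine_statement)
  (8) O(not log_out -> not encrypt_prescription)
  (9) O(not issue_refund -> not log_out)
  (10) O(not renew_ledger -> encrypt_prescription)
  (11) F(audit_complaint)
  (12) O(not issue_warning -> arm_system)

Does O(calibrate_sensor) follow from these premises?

No

Premise 5 is O(audit_complaint -> calibrate_sensor), but O(audit_complaint) is not derivable from the premises, so it does not yield O(calibrate_sensor).
No other premise forces O(calibrate_sensor). An ideal world satisfying every premise can still have calibrate_sensor false, so O(calibrate_sensor) is not derivable.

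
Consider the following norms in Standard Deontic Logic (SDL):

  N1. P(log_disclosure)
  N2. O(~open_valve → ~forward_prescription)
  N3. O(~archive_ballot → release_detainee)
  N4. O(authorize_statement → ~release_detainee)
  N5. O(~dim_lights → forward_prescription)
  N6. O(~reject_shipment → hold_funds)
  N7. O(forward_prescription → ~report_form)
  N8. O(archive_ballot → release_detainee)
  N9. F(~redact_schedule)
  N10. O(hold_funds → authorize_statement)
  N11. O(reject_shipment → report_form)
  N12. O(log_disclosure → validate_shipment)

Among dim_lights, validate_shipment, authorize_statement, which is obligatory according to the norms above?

dim_lights

Premises 8 and 3 are O(archive_ballot → release_detainee) and O(~archive_ballot → release_detainee); every ideal world satisfies archive_ballot or ~archive_ballot, so in either case release_detainee holds — hence O(release_detainee).
Premise 4, O(authorize_statement → ~release_detainee), contraposes to O(release_detainee → ~authorize_statement); with O(release_detainee) we get O(~authorize_statement).
Premise 10, O(hold_funds → authorize_statement), contraposes to O(~authorize_statement → ~hold_funds); with O(~authorize_statement) we get O(~hold_funds).
Premise 6, O(~reject_shipment → hold_funds), contraposes to O(~hold_funds → reject_shipment); with O(~hold_funds) we get O(reject_shipment).
Premise 11 is O(reject_shipment → report_form); since O(reject_shipment), deontic closure gives O(report_form).
The contrapositive of premise 7 (O(forward_prescription → ~report_form)) is O(report_form → ~forward_prescription), and O(report_form) is already established, so O(~forward_prescription).
Premise 5 is O(~dim_lights → forward_prescription); contrapositively O(~forward_prescription → dim_lights). Since O(~forward_prescription) holds, K gives O(dim_lights).
So O(dim_lights) holds — dim_lights is obligatory. None of the other listed options is made obligatory by any chain of premises.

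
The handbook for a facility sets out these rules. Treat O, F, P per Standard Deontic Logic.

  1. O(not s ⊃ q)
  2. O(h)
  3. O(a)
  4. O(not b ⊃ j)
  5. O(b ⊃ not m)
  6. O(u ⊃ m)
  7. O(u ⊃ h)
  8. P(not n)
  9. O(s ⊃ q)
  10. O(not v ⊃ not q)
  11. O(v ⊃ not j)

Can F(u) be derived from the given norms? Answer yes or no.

Yes

Premises 9 and 1 are O(s ⊃ q) and O(not s ⊃ q); every ideal world satisfies s or not s, so in either case q holds — hence O(q).
The contrapositive of premise 10 (O(not v ⊃ not q)) is O(q ⊃ v), and O(q) is already established, so O(v).
Premise 11 is O(v ⊃ not j); since O(v), deontic closure gives O(not j).
Premise 4 is O(not b ⊃ j); contrapositively O(not j ⊃ b). Since O(not j) holds, K gives O(b).
Premise 5 is O(b ⊃ not m); since O(b), deontic closure gives O(not m).
The contrapositive of premise 6 (O(u ⊃ m)) is O(not m ⊃ not u), and O(not m) is already established, so O(not u).
Premises 2, 3, 7, 8 do not contribute to this derivation.
So O(not u) holds, i.e. F(u). The claim follows.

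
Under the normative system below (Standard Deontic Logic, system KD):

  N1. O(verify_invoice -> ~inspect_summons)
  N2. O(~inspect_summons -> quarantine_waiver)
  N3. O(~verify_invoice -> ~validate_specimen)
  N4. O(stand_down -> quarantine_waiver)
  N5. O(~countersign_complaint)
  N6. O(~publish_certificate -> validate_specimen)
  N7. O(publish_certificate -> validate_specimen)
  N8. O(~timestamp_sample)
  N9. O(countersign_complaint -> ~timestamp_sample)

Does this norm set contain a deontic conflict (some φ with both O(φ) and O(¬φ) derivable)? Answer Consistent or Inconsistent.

Premise 9 is O(countersign_complaint -> ~timestamp_sample); even if O(~timestamp_sample) held, inferring O(countersign_complaint) would be affirming the consequent — invalid.
So O(countersign_complaint) is not derivable, and the apparent clash with O(~countersign_complaint) does not arise.
A world satisfying every obligation exists (e.g. countersign_complaint=false, inspect_summons=false, publish_certificate=false, quarantine_waiver=true, stand_down=false, timestamp_sample=false, validate_specimen=true, verify_invoice=true); no atom is both obligatory and forbidden, so the set is consistent.

Consistent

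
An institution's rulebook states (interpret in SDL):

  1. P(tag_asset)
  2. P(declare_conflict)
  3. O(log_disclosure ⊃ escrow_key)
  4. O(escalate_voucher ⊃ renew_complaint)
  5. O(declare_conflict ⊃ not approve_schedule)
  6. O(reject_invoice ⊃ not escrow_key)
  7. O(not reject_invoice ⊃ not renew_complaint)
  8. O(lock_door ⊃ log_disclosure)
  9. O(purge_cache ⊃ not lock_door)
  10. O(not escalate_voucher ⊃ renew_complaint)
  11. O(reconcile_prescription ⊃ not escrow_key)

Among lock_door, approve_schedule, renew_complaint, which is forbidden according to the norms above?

Premises 10 and 4 cover both cases: O(not escalate_voucher ⊃ renew_complaint) and O(escalate_voucher ⊃ renew_complaint). Since not escalate_voucher ∨ escalate_voucher is a tautology, O(renew_complaint) follows.
The contrapositive of premise 7 (O(not reject_invoice ⊃ not renew_complaint)) is O(renew_complaint ⊃ reject_invoice), and O(renew_complaint) is already established, so O(reject_invoice).
From O(reject_invoice) and premise 6, O(reject_invoice ⊃ not escrow_key), we obtain O(not escrow_key).
The contrapositive of premise 3 (O(log_disclosure ⊃ escrow_key)) is O(not escrow_key ⊃ not log_disclosure), and O(not escrow_key) is already established, so O(not log_disclosure).
The contrapositive of premise 8 (O(lock_door ⊃ log_disclosure)) is O(not log_disclosure ⊃ not lock_door), and O(not log_disclosure) is already established, so O(not lock_door).
So O(not lock_door) holds, i.e. lock_door is forbidden. None of the other listed options is forbidden under the premises.

lock_door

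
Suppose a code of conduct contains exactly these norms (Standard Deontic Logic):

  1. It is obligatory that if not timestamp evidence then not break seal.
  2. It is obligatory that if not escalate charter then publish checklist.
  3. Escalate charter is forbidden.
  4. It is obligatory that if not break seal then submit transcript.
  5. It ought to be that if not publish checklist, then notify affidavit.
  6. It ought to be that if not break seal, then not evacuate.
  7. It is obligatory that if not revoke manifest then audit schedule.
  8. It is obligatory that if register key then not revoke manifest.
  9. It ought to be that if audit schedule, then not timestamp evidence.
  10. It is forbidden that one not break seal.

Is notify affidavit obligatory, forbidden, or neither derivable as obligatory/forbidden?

Neither

Premise 5 is O(¬publish_checklist → notify_affidavit), but O(¬publish_checklist) is not derivable from the premises, so it does not yield O(notify_affidavit).
No premise or chain of K-axiom applications forces O(notify_affidavit), and none forces O(¬notify_affidavit). So notify_affidavit is neither obligatory nor forbidden under these norms.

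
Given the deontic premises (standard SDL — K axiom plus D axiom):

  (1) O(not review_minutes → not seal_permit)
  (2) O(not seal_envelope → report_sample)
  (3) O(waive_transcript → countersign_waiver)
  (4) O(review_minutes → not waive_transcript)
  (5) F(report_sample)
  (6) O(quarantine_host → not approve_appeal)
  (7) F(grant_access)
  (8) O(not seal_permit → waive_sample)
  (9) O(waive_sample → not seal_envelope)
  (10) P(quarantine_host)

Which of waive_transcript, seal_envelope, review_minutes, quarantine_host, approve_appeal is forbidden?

F(report_sample) at premise 5 means O(not report_sample).
The contrapositive of premise 2 (O(not seal_envelope → report_sample)) is O(not report_sample → seal_envelope), and O(not report_sample) is already established, so O(seal_envelope).
The contrapositive of premise 9 (O(waive_sample → not seal_envelope)) is O(seal_envelope → not waive_sample), and O(seal_envelope) is already established, so O(not waive_sample).
The contrapositive of premise 8 (O(not seal_permit → waive_sample)) is O(not waive_sample → seal_permit), and O(not waive_sample) is already established, so O(seal_permit).
Premise 1, O(not review_minutes → not seal_permit), contraposes to O(seal_permit → review_minutes); with O(seal_permit) we get O(review_minutes).
With premise 4, O(review_minutes → not waive_transcript), the K-axiom yields O(not waive_transcript).
So O(not waive_transcript) holds, i.e. waive_transcript is forbidden. None of the other listed options is forbidden under the premises.

waive_transcript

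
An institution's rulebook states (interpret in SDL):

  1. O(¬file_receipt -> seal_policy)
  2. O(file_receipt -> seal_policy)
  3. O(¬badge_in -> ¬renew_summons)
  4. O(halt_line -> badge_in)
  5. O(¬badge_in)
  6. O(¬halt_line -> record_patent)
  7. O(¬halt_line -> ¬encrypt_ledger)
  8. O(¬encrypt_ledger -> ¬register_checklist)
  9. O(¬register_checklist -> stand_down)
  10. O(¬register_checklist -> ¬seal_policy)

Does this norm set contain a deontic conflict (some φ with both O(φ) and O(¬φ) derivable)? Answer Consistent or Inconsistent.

Premises 2 and 1 are O(file_receipt -> seal_policy) and O(¬file_receipt -> seal_policy); every ideal world satisfies file_receipt or ¬file_receipt, so in either case seal_policy holds — hence O(seal_policy).
Premise 10, O(¬register_checklist -> ¬seal_policy), contraposes to O(seal_policy -> register_checklist); with O(seal_policy) we get O(register_checklist).
Premise 8, O(¬encrypt_ledger -> ¬register_checklist), contraposes to O(register_checklist -> encrypt_ledger); with O(register_checklist) we get O(encrypt_ledger).
Premise 7, O(¬halt_line -> ¬encrypt_ledger), contraposes to O(encrypt_ledger -> halt_line); with O(encrypt_ledger) we get O(halt_line).
Premise 4 is O(halt_line -> badge_in); since O(halt_line), deontic closure gives O(badge_in).
Yet premise 5 states O(¬badge_in).
We now have both O(badge_in) and O(¬badge_in) — badge_in is simultaneously obligatory and forbidden, violating the D-axiom.

Inconsistent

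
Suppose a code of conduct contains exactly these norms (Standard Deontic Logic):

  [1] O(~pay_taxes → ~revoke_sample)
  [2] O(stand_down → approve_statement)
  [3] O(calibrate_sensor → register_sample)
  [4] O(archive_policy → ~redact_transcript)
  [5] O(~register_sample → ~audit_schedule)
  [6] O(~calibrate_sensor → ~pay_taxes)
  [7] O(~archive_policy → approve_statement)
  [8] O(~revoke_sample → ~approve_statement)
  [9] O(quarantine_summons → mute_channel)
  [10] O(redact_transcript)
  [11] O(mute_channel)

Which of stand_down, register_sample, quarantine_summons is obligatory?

From premise 10 we have O(redact_transcript).
Premise 4, O(archive_policy → ~redact_transcript), contraposes to O(redact_transcript → ~archive_policy); with O(redact_transcript) we get O(~archive_policy).
From O(~archive_policy) and premise 7, O(~archive_policy → approve_statement), we obtain O(approve_statement).
Premise 8 is O(~revoke_sample → ~approve_statement); contrapositively O(approve_statement → revoke_sample). Since O(approve_statement) holds, K gives O(revoke_sample).
Premise 1 is O(~pay_taxes → ~revoke_sample); contrapositively O(revoke_sample → pay_taxes). Since O(revoke_sample) holds, K gives O(pay_taxes).
Premise 6, O(~calibrate_sensor → ~pay_taxes), contraposes to O(pay_taxes → calibrate_sensor); with O(pay_taxes) we get O(calibrate_sensor).
With premise 3, O(calibrate_sensor → register_sample), the K-axiom yields O(register_sample).
So O(register_sample) holds — register_sample is obligatory. None of the other listed options is made obligatory by any chain of premises.

register_sample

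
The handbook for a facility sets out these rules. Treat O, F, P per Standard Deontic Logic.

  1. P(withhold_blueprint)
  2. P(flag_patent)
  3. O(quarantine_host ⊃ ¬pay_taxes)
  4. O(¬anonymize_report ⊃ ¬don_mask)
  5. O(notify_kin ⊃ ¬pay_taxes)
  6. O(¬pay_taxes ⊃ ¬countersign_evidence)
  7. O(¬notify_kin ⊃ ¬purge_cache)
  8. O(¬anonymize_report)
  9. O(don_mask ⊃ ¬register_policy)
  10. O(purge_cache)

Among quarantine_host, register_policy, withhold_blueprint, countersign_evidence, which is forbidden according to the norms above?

countersign_evidence

From premise 10 we have O(purge_cache).
The contrapositive of premise 7 (O(¬notify_kin ⊃ ¬purge_cache)) is O(purge_cache ⊃ notify_kin), and O(purge_cache) is already established, so O(notify_kin).
With premise 5, O(notify_kin ⊃ ¬pay_taxes), the K-axiom yields O(¬pay_taxes).
With premise 6, O(¬pay_taxes ⊃ ¬countersign_evidence), the K-axiom yields O(¬countersign_evidence).
So O(¬countersign_evidence) holds, i.e. countersign_evidence is forbidden. None of the other listed options is forbidden under the premises.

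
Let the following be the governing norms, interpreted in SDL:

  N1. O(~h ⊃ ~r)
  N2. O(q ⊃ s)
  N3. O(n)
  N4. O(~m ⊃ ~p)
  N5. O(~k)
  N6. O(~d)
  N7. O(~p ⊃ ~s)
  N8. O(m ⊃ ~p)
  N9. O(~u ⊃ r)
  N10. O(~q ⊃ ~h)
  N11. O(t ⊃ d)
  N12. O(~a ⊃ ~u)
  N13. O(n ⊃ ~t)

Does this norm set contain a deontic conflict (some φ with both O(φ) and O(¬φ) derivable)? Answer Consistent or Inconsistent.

Consistent

Premise 11 is O(t ⊃ d), but O(t) is not derivable from the premises, so it does not yield O(d).
So O(d) is not derivable, and the apparent clash with O(~d) does not arise.
A world satisfying every obligation exists (e.g. a=true, d=false, h=false, k=false, m=false, n=true, p=false, q=false, r=false, s=false, t=false, u=true); no atom is both obligatory and forbidden, so the set is consistent.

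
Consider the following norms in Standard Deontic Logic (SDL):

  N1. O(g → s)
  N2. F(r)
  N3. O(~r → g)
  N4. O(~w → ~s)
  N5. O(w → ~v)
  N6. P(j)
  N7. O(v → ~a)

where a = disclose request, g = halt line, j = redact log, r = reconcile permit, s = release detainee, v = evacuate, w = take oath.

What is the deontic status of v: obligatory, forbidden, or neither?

Forbidden

Premise 2, F(r), is equivalent to O(~r).
With premise 3, O(~r → g), the K-axiom yields O(g).
From O(g) and premise 1, O(g → s), we obtain O(s).
The contrapositive of premise 4 (O(~w → ~s)) is O(s → w), and O(s) is already established, so O(w).
Premise 5 is O(w → ~v); since O(w), deontic closure gives O(~v).
Premises 6, 7 do not contribute to this derivation.
Thus O(~v), which is F(v): v is forbidden.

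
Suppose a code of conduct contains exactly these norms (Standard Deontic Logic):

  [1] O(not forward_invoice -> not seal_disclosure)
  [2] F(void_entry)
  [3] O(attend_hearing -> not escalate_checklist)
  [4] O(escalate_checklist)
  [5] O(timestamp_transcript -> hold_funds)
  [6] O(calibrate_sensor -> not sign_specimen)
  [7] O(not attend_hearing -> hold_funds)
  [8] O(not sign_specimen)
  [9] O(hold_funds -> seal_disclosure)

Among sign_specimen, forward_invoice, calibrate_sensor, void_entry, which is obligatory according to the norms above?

forward_invoice

Premise 4 gives O(escalate_checklist).
The contrapositive of premise 3 (O(attend_hearing -> not escalate_checklist)) is O(escalate_checklist -> not attend_hearing), and O(escalate_checklist) is already established, so O(not attend_hearing).
From O(not attend_hearing) and premise 7, O(not attend_hearing -> hold_funds), we obtain O(hold_funds).
Premise 9 is O(hold_funds -> seal_disclosure); since O(hold_funds), deontic closure gives O(seal_disclosure).
Premise 1 is O(not forward_invoice -> not seal_disclosure); contrapositively O(seal_disclosure -> forward_invoice). Since O(seal_disclosure) holds, K gives O(forward_invoice).
So O(forward_invoice) holds — forward_invoice is obligatory. None of the other listed options is made obligatory by any chain of premises.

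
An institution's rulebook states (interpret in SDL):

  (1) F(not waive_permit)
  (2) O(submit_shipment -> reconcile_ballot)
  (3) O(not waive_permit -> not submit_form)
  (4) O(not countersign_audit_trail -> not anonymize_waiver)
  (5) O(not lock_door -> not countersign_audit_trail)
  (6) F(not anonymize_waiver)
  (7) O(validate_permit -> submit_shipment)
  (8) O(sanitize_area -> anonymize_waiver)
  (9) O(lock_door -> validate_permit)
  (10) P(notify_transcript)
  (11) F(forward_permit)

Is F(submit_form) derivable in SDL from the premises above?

Premise 3 is O(not waive_permit -> not submit_form), but O(not waive_permit) is not derivable from the premises, so it does not yield O(not submit_form).
No other premise forces O(not submit_form). An ideal world satisfying every premise can still have submit_form true, so F(submit_form) is not derivable.

No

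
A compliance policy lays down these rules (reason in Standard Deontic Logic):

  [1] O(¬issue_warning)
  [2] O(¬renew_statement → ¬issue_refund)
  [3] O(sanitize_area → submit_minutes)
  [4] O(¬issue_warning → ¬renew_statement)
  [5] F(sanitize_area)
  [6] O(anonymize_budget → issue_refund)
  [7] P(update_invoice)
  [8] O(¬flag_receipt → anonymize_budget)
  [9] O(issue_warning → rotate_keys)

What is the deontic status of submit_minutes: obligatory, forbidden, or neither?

Neither

Premise 3 is O(sanitize_area → submit_minutes), but O(sanitize_area) is not derivable from the premises, so it does not yield O(submit_minutes).
No premise or chain of K-axiom applications forces O(submit_minutes), and none forces O(¬submit_minutes). So submit_minutes is neither obligatory nor forbidden under these norms.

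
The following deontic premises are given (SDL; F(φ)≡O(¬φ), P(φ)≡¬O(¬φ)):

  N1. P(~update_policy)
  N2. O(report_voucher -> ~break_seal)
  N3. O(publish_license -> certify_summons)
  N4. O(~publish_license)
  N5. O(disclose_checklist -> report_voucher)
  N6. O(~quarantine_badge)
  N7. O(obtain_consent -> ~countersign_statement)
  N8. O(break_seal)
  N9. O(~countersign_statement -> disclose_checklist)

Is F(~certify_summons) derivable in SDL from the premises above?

No

Premise 3 is O(publish_license -> certify_summons), but O(publish_license) is not derivable from the premises, so it does not yield O(certify_summons).
No other premise forces O(certify_summons). An ideal world satisfying every premise can still have ~certify_summons true, so F(~certify_summons) is not derivable.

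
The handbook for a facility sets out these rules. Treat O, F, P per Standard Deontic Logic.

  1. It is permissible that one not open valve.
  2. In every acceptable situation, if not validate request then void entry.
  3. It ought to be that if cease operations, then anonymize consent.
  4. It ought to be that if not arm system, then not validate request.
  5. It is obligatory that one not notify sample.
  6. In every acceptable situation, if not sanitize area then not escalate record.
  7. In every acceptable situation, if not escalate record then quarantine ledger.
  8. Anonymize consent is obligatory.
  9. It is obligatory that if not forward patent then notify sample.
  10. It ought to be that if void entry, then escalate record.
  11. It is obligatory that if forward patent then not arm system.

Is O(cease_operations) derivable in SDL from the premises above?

No

Premise 3 is O(cease_operations → anonymize_consent); even if O(anonymize_consent) held, inferring O(cease_operations) would be affirming the consequent — invalid.
No other premise forces O(cease_operations). An ideal world satisfying every premise can still have cease_operations false, so O(cease_operations) is not derivable.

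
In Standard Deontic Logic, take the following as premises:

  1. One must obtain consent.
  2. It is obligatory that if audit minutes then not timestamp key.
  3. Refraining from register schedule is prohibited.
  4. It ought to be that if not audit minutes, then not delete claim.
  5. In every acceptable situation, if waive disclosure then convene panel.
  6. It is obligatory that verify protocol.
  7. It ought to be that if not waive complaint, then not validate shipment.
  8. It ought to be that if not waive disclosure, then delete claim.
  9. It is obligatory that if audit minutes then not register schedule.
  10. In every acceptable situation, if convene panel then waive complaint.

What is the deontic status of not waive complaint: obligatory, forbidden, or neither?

Forbidden

F(¬register_schedule) at premise 3 means O(register_schedule).
The contrapositive of premise 9 (O(audit_minutes → ¬register_schedule)) is O(register_schedule → ¬audit_minutes), and O(register_schedule) is already established, so O(¬audit_minutes).
With premise 4, O(¬audit_minutes → ¬delete_claim), the K-axiom yields O(¬delete_claim).
Premise 8 is O(¬waive_disclosure → delete_claim); contrapositively O(¬delete_claim → waive_disclosure). Since O(¬delete_claim) holds, K gives O(waive_disclosure).
With premise 5, O(waive_disclosure → convene_panel), the K-axiom yields O(convene_panel).
From O(convene_panel) and premise 10, O(convene_panel → waive_complaint), we obtain O(waive_complaint).
Premises 1, 2, 6, 7 do not contribute to this derivation.
Thus O(waive_complaint), which is F(¬waive_complaint): ¬waive_complaint is forbidden.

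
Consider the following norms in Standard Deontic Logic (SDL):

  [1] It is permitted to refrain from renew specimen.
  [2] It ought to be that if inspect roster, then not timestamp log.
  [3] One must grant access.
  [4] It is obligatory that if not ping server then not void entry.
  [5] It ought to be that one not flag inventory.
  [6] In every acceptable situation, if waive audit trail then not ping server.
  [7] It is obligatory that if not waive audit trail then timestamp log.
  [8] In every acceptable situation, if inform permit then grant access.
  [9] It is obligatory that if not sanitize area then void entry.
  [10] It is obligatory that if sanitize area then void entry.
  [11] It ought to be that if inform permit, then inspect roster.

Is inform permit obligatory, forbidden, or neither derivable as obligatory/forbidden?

Premises 9 and 10 are O(¬sanitize_area → void_entry) and O(sanitize_area → void_entry); every ideal world satisfies ¬sanitize_area or sanitize_area, so in either case void_entry holds — hence O(void_entry).
Premise 4, O(¬ping_server → ¬void_entry), contraposes to O(void_entry → ping_server); with O(void_entry) we get O(ping_server).
Premise 6, O(waive_audit_trail → ¬ping_server), contraposes to O(ping_server → ¬waive_audit_trail); with O(ping_server) we get O(¬waive_audit_trail).
Applying K to premise 7 (O(¬waive_audit_trail → timestamp_log)) and O(¬waive_audit_trail) yields O(timestamp_log).
Premise 2, O(inspect_roster → ¬timestamp_log), contraposes to O(timestamp_log → ¬inspect_roster); with O(timestamp_log) we get O(¬inspect_roster).
Premise 11 is O(inform_permit → inspect_roster); contrapositively O(¬inspect_roster → ¬inform_permit). Since O(¬inspect_roster) holds, K gives O(¬inform_permit).
Premises 1, 3, 5, 8 do not contribute to this derivation.
Thus O(¬inform_permit), which is F(inform_permit): inform_permit is forbidden.

Forbidden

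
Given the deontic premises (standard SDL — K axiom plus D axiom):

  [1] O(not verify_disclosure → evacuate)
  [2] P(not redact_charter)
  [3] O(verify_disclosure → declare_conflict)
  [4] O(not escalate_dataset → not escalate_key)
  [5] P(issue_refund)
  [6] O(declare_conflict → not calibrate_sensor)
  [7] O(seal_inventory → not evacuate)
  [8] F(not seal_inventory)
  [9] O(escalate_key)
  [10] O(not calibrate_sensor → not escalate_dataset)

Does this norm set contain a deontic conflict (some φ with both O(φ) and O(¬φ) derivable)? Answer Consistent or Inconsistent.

Inconsistent

Premise 9 gives O(escalate_key).
The contrapositive of premise 4 (O(not escalate_dataset → not escalate_key)) is O(escalate_key → escalate_dataset), and O(escalate_key) is already established, so O(escalate_dataset).
Premise 10, O(not calibrate_sensor → not escalate_dataset), contraposes to O(escalate_dataset → calibrate_sensor); with O(escalate_dataset) we get O(calibrate_sensor).
Premise 6, O(declare_conflict → not calibrate_sensor), contraposes to O(calibrate_sensor → not declare_conflict); with O(calibrate_sensor) we get O(not declare_conflict).
The contrapositive of premise 3 (O(verify_disclosure → declare_conflict)) is O(not declare_conflict → not verify_disclosure), and O(not declare_conflict) is already established, so O(not verify_disclosure).
Applying K to premise 1 (O(not verify_disclosure → evacuate)) and O(not verify_disclosure) yields O(evacuate).
The contrapositive of premise 7 (O(seal_inventory → not evacuate)) is O(evacuate → not seal_inventory), and O(evacuate) is already established, so O(not seal_inventory).
Yet premise 8 is F(not seal_inventory), i.e. O(seal_inventory).
We now have both O(not seal_inventory) and O(seal_inventory) — seal_inventory is simultaneously obligatory and forbidden, violating the D-axiom.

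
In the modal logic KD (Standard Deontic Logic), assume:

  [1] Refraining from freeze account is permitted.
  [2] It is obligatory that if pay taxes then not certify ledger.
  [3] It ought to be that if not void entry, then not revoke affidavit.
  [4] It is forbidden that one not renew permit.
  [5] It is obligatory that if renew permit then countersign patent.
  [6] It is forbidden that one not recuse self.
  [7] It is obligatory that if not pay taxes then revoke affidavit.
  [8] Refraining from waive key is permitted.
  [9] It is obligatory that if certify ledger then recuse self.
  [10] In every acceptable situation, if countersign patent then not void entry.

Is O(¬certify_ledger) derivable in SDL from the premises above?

Yes

Premise 4 is F(¬renew_permit), i.e. O(renew_permit).
Premise 5 is O(renew_permit → countersign_patent); since O(renew_permit), deontic closure gives O(countersign_patent).
Applying K to premise 10 (O(countersign_patent → ¬void_entry)) and O(countersign_patent) yields O(¬void_entry).
From O(¬void_entry) and premise 3, O(¬void_entry → ¬revoke_affidavit), we obtain O(¬revoke_affidavit).
Premise 7, O(¬pay_taxes → revoke_affidavit), contraposes to O(¬revoke_affidavit → pay_taxes); with O(¬revoke_affidavit) we get O(pay_taxes).
Premise 2 is O(pay_taxes → ¬certify_ledger); since O(pay_taxes), deontic closure gives O(¬certify_ledger).
Premises 1, 6, 8, 9 do not contribute to this derivation.
So O(¬certify_ledger) follows.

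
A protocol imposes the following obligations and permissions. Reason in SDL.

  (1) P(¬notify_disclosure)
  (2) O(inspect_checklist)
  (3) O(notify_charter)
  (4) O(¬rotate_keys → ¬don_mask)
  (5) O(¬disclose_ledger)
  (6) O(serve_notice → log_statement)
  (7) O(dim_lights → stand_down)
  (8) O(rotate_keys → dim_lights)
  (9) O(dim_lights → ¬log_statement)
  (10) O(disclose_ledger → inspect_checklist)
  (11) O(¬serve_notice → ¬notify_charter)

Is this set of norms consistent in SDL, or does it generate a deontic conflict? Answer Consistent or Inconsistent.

Premise 10 is O(disclose_ledger → inspect_checklist); even if O(inspect_checklist) held, inferring O(disclose_ledger) would be affirming the consequent — invalid.
So O(disclose_ledger) is not derivable, and the apparent clash with O(¬disclose_ledger) does not arise.
A world satisfying every obligation exists (e.g. dim_lights=false, disclose_ledger=false, don_mask=false, inspect_checklist=true, log_statement=true, notify_charter=true, notify_disclosure=false, rotate_keys=false, serve_notice=true, stand_down=false); no atom is both obligatory and forbidden, so the set is consistent.

Consistent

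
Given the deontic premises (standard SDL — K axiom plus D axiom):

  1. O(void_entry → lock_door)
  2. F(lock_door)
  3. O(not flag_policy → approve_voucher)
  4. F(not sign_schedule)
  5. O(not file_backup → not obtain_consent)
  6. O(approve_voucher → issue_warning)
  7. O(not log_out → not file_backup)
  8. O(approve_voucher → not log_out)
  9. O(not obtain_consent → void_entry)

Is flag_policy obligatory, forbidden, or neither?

F(lock_door) at premise 2 means O(not lock_door).
The contrapositive of premise 1 (O(void_entry → lock_door)) is O(not lock_door → not void_entry), and O(not lock_door) is already established, so O(not void_entry).
The contrapositive of premise 9 (O(not obtain_consent → void_entry)) is O(not void_entry → obtain_consent), and O(not void_entry) is already established, so O(obtain_consent).
The contrapositive of premise 5 (O(not file_backup → not obtain_consent)) is O(obtain_consent → file_backup), and O(obtain_consent) is already established, so O(file_backup).
The contrapositive of premise 7 (O(not log_out → not file_backup)) is O(file_backup → log_out), and O(file_backup) is already established, so O(log_out).
The contrapositive of premise 8 (O(approve_voucher → not log_out)) is O(log_out → not approve_voucher), and O(log_out) is already established, so O(not approve_voucher).
The contrapositive of premise 3 (O(not flag_policy → approve_voucher)) is O(not approve_voucher → flag_policy), and O(not approve_voucher) is already established, so O(flag_policy).
Premises 4, 6 do not contribute to this derivation.
Hence flag_policy is obligatory.

Obligatory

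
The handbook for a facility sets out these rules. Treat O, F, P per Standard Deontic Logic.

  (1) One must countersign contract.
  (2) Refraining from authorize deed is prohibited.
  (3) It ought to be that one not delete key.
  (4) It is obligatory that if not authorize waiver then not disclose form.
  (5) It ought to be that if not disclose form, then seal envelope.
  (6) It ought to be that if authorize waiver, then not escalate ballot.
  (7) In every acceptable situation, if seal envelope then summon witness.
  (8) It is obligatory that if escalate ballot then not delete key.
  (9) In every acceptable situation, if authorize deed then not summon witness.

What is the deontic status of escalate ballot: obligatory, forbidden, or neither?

Forbidden

Premise 2, F(¬authorize_deed), is equivalent to O(authorize_deed).
With premise 9, O(authorize_deed → ¬summon_witness), the K-axiom yields O(¬summon_witness).
The contrapositive of premise 7 (O(seal_envelope → summon_witness)) is O(¬summon_witness → ¬seal_envelope), and O(¬summon_witness) is already established, so O(¬seal_envelope).
The contrapositive of premise 5 (O(¬disclose_form → seal_envelope)) is O(¬seal_envelope → disclose_form), and O(¬seal_envelope) is already established, so O(disclose_form).
The contrapositive of premise 4 (O(¬authorize_waiver → ¬disclose_form)) is O(disclose_form → authorize_waiver), and O(disclose_form) is already established, so O(authorize_waiver).
With premise 6, O(authorize_waiver → ¬escalate_ballot), the K-axiom yields O(¬escalate_ballot).
Premises 1, 3, 8 do not contribute to this derivation.
Thus O(¬escalate_ballot), which is F(escalate_ballot): escalate_ballot is forbidden.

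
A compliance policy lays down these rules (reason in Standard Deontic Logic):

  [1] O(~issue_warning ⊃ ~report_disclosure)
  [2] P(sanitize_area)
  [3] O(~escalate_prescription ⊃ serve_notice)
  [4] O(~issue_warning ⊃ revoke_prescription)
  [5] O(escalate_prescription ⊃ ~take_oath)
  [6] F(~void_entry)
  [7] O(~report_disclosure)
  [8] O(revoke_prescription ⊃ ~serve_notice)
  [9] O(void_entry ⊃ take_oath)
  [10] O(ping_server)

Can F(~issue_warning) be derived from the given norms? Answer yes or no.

Yes

Premise 6 is F(~void_entry), i.e. O(void_entry).
With premise 9, O(void_entry ⊃ take_oath), the K-axiom yields O(take_oath).
Premise 5, O(escalate_prescription ⊃ ~take_oath), contraposes to O(take_oath ⊃ ~escalate_prescription); with O(take_oath) we get O(~escalate_prescription).
Applying K to premise 3 (O(~escalate_prescription ⊃ serve_notice)) and O(~escalate_prescription) yields O(serve_notice).
The contrapositive of premise 8 (O(revoke_prescription ⊃ ~serve_notice)) is O(serve_notice ⊃ ~revoke_prescription), and O(serve_notice) is already established, so O(~revoke_prescription).
Premise 4, O(~issue_warning ⊃ revoke_prescription), contraposes to O(~revoke_prescription ⊃ issue_warning); with O(~revoke_prescription) we get O(issue_warning).
Premises 1, 2, 7, 10 do not contribute to this derivation.
So O(issue_warning) holds, i.e. F(~issue_warning). The claim follows.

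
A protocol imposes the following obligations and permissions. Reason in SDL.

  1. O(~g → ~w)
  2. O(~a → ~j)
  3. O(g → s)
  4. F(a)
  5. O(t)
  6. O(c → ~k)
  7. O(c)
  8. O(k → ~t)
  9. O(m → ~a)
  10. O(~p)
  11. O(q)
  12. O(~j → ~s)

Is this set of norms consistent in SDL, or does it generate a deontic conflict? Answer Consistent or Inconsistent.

Premise 8 is O(k → ~t), but O(k) is not derivable from the premises, so it does not yield O(~t).
So O(~t) is not derivable, and the apparent clash with O(t) does not arise.
A world satisfying every obligation exists (e.g. a=false, c=true, g=false, j=false, k=false, m=false, p=false, q=true, s=false, t=true, w=false); no atom is both obligatory and forbidden, so the set is consistent.

Consistent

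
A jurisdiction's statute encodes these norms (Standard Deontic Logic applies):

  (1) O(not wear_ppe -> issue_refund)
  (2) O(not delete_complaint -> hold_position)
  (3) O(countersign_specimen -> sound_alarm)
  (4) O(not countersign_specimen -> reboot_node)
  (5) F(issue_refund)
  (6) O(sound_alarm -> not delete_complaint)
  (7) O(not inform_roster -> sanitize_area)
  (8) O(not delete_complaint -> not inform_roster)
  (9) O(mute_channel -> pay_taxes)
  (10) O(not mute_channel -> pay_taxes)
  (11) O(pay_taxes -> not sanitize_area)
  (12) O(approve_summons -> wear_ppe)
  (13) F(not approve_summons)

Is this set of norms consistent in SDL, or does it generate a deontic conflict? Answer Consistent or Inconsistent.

Premise 1 is O(not wear_ppe -> issue_refund), but O(not wear_ppe) is not derivable from the premises, so it does not yield O(issue_refund).
So O(issue_refund) is not derivable, and the apparent clash with O(not issue_refund) does not arise.
A world satisfying every obligation exists (e.g. approve_summons=true, countersign_specimen=false, delete_complaint=true, hold_position=false, inform_roster=true, issue_refund=false, mute_channel=false, pay_taxes=true, reboot_node=true, sanitize_area=false, sound_alarm=false, wear_ppe=true); no atom is both obligatory and forbidden, so the set is consistent.

Consistent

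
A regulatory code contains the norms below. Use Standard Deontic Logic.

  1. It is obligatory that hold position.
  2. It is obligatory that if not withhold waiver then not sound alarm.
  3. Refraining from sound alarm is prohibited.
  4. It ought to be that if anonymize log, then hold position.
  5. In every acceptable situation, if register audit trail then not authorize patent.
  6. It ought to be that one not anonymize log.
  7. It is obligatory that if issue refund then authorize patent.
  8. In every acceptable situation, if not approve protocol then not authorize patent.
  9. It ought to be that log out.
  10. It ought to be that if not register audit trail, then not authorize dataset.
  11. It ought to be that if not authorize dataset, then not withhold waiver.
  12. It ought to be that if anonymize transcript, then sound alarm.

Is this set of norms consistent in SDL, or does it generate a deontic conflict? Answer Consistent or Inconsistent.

Premise 4 is O(anonymize_log → hold_position); even if O(hold_position) held, inferring O(anonymize_log) would be affirming the consequent — invalid.
So O(anonymize_log) is not derivable, and the apparent clash with O(¬anonymize_log) does not arise.
A world satisfying every obligation exists (e.g. anonymize_log=false, anonymize_transcript=false, approve_protocol=false, authorize_dataset=true, authorize_patent=false, hold_position=true, issue_refund=false, log_out=true, register_audit_trail=true, sound_alarm=true, withhold_waiver=true); no atom is both obligatory and forbidden, so the set is consistent.

Consistent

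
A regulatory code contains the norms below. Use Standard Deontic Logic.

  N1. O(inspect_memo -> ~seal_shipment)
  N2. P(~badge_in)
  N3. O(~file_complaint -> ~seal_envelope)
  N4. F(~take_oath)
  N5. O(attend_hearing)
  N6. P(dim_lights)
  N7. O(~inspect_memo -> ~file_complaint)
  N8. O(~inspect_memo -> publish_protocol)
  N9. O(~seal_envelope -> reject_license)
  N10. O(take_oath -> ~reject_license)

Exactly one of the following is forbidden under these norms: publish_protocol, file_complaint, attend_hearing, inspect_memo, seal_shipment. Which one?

seal_shipment

Premise 4 is F(~take_oath), i.e. O(take_oath).
Premise 10 is O(take_oath -> ~reject_license); since O(take_oath), deontic closure gives O(~reject_license).
The contrapositive of premise 9 (O(~seal_envelope -> reject_license)) is O(~reject_license -> seal_envelope), and O(~reject_license) is already established, so O(seal_envelope).
The contrapositive of premise 3 (O(~file_complaint -> ~seal_envelope)) is O(seal_envelope -> file_complaint), and O(seal_envelope) is already established, so O(file_complaint).
Premise 7 is O(~inspect_memo -> ~file_complaint); contrapositively O(file_complaint -> inspect_memo). Since O(file_complaint) holds, K gives O(inspect_memo).
Premise 1 is O(inspect_memo -> ~seal_shipment); since O(inspect_memo), deontic closure gives O(~seal_shipment).
So O(~seal_shipment) holds, i.e. seal_shipment is forbidden. None of the other listed options is forbidden under the premises.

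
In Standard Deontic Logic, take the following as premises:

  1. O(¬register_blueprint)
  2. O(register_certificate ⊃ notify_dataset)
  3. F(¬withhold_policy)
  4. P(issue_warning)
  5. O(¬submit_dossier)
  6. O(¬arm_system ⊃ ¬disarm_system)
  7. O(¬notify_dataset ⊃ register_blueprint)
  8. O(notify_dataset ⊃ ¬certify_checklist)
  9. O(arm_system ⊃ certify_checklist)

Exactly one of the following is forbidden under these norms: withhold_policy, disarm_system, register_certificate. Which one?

Premise 1 gives O(¬register_blueprint).
The contrapositive of premise 7 (O(¬notify_dataset ⊃ register_blueprint)) is O(¬register_blueprint ⊃ notify_dataset), and O(¬register_blueprint) is already established, so O(notify_dataset).
Premise 8 is O(notify_dataset ⊃ ¬certify_checklist); since O(notify_dataset), deontic closure gives O(¬certify_checklist).
The contrapositive of premise 9 (O(arm_system ⊃ certify_checklist)) is O(¬certify_checklist ⊃ ¬arm_system), and O(¬certify_checklist) is already established, so O(¬arm_system).
Applying K to premise 6 (O(¬arm_system ⊃ ¬disarm_system)) and O(¬arm_system) yields O(¬disarm_system).
So O(¬disarm_system) holds, i.e. disarm_system is forbidden. None of the other listed options is forbidden under the premises.

disarm_system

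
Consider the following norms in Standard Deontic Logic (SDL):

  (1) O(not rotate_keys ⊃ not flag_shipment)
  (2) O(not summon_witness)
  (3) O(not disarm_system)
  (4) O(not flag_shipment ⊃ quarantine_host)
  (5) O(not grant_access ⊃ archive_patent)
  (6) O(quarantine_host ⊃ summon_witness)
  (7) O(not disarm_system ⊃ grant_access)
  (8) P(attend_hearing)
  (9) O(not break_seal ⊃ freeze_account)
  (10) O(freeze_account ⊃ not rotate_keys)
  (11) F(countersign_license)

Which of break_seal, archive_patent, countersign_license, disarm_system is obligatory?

Premise 2 gives O(not summon_witness).
Premise 6 is O(quarantine_host ⊃ summon_witness); contrapositively O(not summon_witness ⊃ not quarantine_host). Since O(not summon_witness) holds, K gives O(not quarantine_host).
The contrapositive of premise 4 (O(not flag_shipment ⊃ quarantine_host)) is O(not quarantine_host ⊃ flag_shipment), and O(not quarantine_host) is already established, so O(flag_shipment).
Premise 1, O(not rotate_keys ⊃ not flag_shipment), contraposes to O(flag_shipment ⊃ rotate_keys); with O(flag_shipment) we get O(rotate_keys).
Premise 10, O(freeze_account ⊃ not rotate_keys), contraposes to O(rotate_keys ⊃ not freeze_account); with O(rotate_keys) we get O(not freeze_account).
Premise 9 is O(not break_seal ⊃ freeze_account); contrapositively O(not freeze_account ⊃ break_seal). Since O(not freeze_account) holds, K gives O(break_seal).
So O(break_seal) holds — break_seal is obligatory. None of the other listed options is made obligatory by any chain of premises.

break_seal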